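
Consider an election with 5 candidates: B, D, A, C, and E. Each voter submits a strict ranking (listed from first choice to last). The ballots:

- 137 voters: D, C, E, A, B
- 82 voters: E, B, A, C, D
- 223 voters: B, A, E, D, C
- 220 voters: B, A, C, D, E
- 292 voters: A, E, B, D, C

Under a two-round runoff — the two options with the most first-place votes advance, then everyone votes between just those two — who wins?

B

Round 1 first-place votes: B 443, D 137, A 292, C 0, E 82.
B and A advance.
Runoff: B is preferred to A by 525 voters; A by 429.
B wins the runoff.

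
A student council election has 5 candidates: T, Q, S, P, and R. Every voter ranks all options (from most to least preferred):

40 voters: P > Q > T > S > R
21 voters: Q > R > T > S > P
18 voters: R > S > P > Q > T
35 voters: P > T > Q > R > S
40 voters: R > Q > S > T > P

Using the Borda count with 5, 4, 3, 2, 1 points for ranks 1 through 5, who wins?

T: 40·3 + 21·3 + 18·1 + 35·4 + 40·2 = 421
Q: 40·4 + 21·5 + 18·2 + 35·3 + 40·4 = 566
S: 40·2 + 21·2 + 18·4 + 35·1 + 40·3 = 349
P: 40·5 + 21·1 + 18·3 + 35·5 + 40·1 = 490
R: 40·1 + 21·4 + 18·5 + 35·2 + 40·5 = 484
Q has the highest Borda score (566).

Q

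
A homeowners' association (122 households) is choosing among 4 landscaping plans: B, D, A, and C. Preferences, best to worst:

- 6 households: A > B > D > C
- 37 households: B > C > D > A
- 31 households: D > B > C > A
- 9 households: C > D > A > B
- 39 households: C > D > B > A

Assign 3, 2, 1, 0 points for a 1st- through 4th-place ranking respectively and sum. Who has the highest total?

C

B: 6·2 + 37·3 + 31·2 + 9·0 + 39·1 = 224
D: 6·1 + 37·1 + 31·3 + 9·2 + 39·2 = 232
A: 6·3 + 37·0 + 31·0 + 9·1 + 39·0 = 27
C: 6·0 + 37·2 + 31·1 + 9·3 + 39·3 = 249
C has the highest Borda score (249).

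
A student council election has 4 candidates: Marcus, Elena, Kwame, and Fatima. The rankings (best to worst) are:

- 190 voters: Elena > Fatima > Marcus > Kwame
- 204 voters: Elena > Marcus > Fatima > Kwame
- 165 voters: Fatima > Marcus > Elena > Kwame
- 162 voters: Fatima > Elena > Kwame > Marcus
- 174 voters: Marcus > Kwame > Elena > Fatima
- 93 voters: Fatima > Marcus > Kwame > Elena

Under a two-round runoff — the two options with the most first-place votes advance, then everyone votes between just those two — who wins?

Round 1 first-place votes: Marcus 174, Elena 394, Kwame 0, Fatima 420.
Fatima and Elena advance.
Runoff: Fatima is preferred to Elena by 420 voters; Elena by 568.
Elena wins the runoff.

Elena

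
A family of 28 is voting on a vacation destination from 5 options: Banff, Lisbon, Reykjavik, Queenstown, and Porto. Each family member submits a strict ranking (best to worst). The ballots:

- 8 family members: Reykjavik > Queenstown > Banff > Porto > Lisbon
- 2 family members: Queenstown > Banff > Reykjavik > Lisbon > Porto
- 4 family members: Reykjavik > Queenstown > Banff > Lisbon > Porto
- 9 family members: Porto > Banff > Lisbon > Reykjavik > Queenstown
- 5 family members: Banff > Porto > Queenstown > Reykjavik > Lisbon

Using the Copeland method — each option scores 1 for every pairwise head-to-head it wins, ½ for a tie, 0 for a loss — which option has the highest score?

Banff

Banff: beats Lisbon, Reykjavik, and Porto; ties Queenstown → score 3.5.
Lisbon: loses to Banff, Reykjavik, Queenstown, and Porto → score 0.
Reykjavik: beats Lisbon and Queenstown; ties Porto; loses to Banff → score 2.5.
Queenstown: beats Lisbon; ties Banff and Porto; loses to Reykjavik → score 2.
Porto: beats Lisbon; ties Reykjavik and Queenstown; loses to Banff → score 2.
Banff has the best pairwise record.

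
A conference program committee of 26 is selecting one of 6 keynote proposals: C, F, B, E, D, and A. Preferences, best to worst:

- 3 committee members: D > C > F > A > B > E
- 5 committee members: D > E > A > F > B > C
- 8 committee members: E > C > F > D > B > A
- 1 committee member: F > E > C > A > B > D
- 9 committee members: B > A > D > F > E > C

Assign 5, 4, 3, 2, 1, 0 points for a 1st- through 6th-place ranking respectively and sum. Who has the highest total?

C: 3·4 + 5·0 + 8·4 + 1·3 + 9·0 = 47
F: 3·3 + 5·2 + 8·3 + 1·5 + 9·2 = 66
B: 3·1 + 5·1 + 8·1 + 1·1 + 9·5 = 62
E: 3·0 + 5·4 + 8·5 + 1·4 + 9·1 = 73
D: 3·5 + 5·5 + 8·2 + 1·0 + 9·3 = 83
A: 3·2 + 5·3 + 8·0 + 1·2 + 9·4 = 59
D has the highest Borda score (83).

D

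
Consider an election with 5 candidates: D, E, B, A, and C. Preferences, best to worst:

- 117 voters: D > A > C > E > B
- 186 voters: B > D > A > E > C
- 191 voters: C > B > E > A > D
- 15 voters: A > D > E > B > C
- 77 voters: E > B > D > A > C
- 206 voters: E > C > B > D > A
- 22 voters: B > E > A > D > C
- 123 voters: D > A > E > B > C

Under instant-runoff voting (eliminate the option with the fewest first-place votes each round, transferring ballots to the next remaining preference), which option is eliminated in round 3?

D

Round 1: D 240, E 283, B 208, A 15, C 191. Eliminate A.
Round 2: D 255, E 283, B 208, C 191. Eliminate C.
Round 3: D 255, E 283, B 399. Eliminate D.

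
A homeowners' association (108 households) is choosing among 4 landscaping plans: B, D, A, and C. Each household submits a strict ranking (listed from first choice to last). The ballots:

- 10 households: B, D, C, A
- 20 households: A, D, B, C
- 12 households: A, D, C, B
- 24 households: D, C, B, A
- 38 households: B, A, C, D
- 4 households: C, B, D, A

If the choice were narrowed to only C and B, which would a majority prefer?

Voters preferring C to B: 40; preferring B to C: 68.
B wins the head-to-head.

B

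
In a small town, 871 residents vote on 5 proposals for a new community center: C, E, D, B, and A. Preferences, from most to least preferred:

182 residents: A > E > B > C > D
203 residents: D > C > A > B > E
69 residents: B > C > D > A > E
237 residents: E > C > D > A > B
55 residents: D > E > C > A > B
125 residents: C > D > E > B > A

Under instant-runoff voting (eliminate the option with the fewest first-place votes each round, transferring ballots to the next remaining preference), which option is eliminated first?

Round 1: C 125, E 237, D 258, B 69, A 182. Eliminate B.

B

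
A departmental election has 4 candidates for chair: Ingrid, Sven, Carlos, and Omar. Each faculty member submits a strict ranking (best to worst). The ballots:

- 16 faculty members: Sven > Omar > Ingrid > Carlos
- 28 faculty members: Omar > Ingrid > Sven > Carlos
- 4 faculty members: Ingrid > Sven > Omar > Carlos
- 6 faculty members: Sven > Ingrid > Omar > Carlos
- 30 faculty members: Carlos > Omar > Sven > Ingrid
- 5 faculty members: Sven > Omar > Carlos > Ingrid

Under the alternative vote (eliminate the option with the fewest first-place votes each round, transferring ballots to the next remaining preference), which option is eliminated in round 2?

Omar

Round 1: Ingrid 4, Sven 27, Carlos 30, Omar 28. Eliminate Ingrid.
Round 2: Sven 31, Carlos 30, Omar 28. Eliminate Omar.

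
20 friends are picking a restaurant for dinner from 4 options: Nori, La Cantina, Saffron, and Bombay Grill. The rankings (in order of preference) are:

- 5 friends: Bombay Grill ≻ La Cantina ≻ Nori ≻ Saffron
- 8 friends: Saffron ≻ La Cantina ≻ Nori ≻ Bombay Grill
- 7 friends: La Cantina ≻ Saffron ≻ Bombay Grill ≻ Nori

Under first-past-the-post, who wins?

First-place votes: Nori 0, La Cantina 7, Saffron 8, Bombay Grill 5.
Saffron has the most first-place votes.

Saffron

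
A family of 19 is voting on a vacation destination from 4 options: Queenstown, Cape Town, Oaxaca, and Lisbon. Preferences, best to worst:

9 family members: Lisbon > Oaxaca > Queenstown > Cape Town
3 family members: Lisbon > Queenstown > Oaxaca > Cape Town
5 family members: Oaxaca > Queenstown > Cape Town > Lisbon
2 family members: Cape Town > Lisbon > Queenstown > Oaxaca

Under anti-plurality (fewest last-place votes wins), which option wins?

Last-place votes: Queenstown 0, Cape Town 12, Oaxaca 2, Lisbon 5.
Queenstown is ranked last by the fewest voters, so Queenstown wins.

Queenstown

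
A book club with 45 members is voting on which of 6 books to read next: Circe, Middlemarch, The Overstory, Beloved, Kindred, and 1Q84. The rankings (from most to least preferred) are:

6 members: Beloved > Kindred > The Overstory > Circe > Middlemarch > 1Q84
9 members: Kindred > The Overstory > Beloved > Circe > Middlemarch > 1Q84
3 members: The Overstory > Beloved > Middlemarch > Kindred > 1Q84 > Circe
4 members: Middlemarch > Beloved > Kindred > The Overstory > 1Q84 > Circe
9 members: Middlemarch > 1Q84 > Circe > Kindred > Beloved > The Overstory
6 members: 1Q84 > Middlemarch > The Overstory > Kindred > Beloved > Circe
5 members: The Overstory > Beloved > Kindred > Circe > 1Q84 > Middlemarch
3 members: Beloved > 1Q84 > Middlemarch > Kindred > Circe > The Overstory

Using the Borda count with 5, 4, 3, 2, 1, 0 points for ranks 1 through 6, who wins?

Kindred

Circe: 6·2 + 9·2 + 3·0 + 4·0 + 9·3 + 6·0 + 5·2 + 3·1 = 70
Middlemarch: 6·1 + 9·1 + 3·3 + 4·5 + 9·5 + 6·4 + 5·0 + 3·3 = 122
The Overstory: 6·3 + 9·4 + 3·5 + 4·2 + 9·0 + 6·3 + 5·5 + 3·0 = 120
Beloved: 6·5 + 9·3 + 3·4 + 4·4 + 9·1 + 6·1 + 5·4 + 3·5 = 135
Kindred: 6·4 + 9·5 + 3·2 + 4·3 + 9·2 + 6·2 + 5·3 + 3·2 = 138
1Q84: 6·0 + 9·0 + 3·1 + 4·1 + 9·4 + 6·5 + 5·1 + 3·4 = 90
Kindred has the highest Borda score (138).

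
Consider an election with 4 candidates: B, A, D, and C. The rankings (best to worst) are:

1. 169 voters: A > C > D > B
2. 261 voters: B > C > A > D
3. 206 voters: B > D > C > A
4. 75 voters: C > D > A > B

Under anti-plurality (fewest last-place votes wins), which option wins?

C

Last-place votes: B 244, A 206, D 261, C 0.
C is ranked last by the fewest voters, so C wins.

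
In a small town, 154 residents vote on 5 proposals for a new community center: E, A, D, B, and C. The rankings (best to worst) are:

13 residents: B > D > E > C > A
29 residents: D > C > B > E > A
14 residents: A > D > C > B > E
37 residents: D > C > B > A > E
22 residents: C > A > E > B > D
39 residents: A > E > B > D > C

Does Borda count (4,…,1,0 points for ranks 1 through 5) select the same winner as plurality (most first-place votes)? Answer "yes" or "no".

Borda — scores: E 216, A 315, D 384, B 298, C 327. Winner: D.
Plurality — first-place votes: E 0, A 53, D 66, B 13, C 22. Winner: D.
The two methods agree.

yes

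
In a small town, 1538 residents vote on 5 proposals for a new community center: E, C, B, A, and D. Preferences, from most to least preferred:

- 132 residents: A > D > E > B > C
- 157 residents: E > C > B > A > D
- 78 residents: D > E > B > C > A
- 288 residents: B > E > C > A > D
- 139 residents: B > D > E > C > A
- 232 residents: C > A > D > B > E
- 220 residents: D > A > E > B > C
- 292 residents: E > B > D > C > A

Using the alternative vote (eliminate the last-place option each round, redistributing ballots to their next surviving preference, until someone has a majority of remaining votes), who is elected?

D

Round 1: E 449, C 232, B 427, A 132, D 298. Eliminate A.
Round 2: E 449, C 232, B 427, D 430. Eliminate C.
Round 3: E 449, B 427, D 662. Eliminate B.
Round 4: E 737, D 801. D has a majority.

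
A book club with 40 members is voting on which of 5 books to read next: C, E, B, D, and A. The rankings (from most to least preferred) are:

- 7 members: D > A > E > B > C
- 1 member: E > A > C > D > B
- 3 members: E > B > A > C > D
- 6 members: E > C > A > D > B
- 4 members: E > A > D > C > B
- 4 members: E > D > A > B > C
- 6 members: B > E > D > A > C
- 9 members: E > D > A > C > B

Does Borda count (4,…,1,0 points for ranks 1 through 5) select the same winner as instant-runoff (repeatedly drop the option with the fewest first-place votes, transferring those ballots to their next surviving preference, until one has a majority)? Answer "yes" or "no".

Borda — scores: C 36, E 140, B 44, D 94, A 86. Winner: E.
Instant-runoff — R1 C 0, E 27, B 6, D 7, A 0 (E winner). Winner: E.
The two methods agree.

yes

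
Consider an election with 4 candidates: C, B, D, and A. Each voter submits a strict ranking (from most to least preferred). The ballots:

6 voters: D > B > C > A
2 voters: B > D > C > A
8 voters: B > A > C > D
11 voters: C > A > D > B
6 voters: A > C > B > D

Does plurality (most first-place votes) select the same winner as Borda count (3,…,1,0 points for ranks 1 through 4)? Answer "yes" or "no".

yes

Plurality — first-place votes: C 11, B 10, D 6, A 6. Winner: C.
Borda — scores: C 61, B 48, D 33, A 56. Winner: C.
The two methods agree.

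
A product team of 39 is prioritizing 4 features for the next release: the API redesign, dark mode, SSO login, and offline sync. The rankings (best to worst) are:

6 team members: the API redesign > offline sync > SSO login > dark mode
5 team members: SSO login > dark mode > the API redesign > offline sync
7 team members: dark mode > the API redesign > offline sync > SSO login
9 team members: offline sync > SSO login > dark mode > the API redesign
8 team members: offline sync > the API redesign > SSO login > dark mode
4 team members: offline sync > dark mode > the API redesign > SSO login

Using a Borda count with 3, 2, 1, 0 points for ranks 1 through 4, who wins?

the API redesign: 6·3 + 5·1 + 7·2 + 9·0 + 8·2 + 4·1 = 57
dark mode: 6·0 + 5·2 + 7·3 + 9·1 + 8·0 + 4·2 = 48
SSO login: 6·1 + 5·3 + 7·0 + 9·2 + 8·1 + 4·0 = 47
offline sync: 6·2 + 5·0 + 7·1 + 9·3 + 8·3 + 4·3 = 82
offline sync has the highest Borda score (82).

offline sync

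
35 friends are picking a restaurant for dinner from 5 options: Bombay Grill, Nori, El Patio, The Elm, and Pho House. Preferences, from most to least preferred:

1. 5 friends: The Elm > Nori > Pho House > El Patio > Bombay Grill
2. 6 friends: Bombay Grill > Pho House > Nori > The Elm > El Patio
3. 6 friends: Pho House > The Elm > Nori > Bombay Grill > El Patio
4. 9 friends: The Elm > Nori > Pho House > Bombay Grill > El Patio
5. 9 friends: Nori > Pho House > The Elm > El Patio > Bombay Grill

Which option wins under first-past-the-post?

First-place votes: Bombay Grill 6, Nori 9, El Patio 0, The Elm 14, Pho House 6.
The Elm has the most first-place votes.

The Elm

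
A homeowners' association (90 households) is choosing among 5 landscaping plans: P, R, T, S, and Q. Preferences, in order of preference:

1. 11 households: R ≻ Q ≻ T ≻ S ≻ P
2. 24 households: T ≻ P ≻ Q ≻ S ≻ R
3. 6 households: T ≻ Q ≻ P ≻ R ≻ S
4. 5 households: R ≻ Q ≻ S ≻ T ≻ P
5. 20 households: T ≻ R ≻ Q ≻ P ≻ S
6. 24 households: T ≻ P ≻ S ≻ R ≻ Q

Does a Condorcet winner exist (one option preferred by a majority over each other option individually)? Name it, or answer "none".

T

T vs P: 90–0 for T.
T vs R: 74–16 for T.
T vs S: 85–5 for T.
T vs Q: 74–16 for T.
T beats every other option head-to-head.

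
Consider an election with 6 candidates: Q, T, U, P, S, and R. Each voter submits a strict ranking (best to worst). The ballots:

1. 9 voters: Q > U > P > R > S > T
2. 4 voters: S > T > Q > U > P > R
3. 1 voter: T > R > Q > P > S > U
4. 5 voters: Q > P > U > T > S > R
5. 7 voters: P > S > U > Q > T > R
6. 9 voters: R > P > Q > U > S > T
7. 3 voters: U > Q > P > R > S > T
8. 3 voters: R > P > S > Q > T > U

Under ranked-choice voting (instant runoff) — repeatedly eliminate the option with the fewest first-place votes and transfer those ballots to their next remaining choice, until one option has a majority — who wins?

Round 1: Q 14, T 1, U 3, P 7, S 4, R 12. Eliminate T.
Round 2: Q 14, U 3, P 7, S 4, R 13. Eliminate U.
Round 3: Q 17, P 7, S 4, R 13. Eliminate S.
Round 4: Q 21, P 7, R 13. Q has a majority.

Q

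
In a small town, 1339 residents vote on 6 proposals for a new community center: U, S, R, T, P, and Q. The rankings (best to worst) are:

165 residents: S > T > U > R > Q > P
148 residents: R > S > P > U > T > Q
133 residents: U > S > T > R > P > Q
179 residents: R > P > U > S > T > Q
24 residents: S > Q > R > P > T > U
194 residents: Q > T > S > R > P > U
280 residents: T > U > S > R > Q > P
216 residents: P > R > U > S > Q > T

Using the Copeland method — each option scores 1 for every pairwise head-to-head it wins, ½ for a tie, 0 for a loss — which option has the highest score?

S

U: beats S, T, and Q; loses to R and P → score 3.
S: beats R, T, P, and Q; loses to U → score 4.
R: beats U, P, and Q; loses to S and T → score 3.
T: beats R, P, and Q; loses to U and S → score 3.
P: beats U and Q; loses to S, R, and T → score 2.
Q: loses to U, S, R, T, and P → score 0.
S has the best pairwise record.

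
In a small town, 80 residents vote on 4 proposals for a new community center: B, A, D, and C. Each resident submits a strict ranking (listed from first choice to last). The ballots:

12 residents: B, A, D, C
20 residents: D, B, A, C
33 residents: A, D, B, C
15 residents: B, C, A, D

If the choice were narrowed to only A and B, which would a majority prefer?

B

Voters preferring A to B: 33; preferring B to A: 47.
B wins the head-to-head.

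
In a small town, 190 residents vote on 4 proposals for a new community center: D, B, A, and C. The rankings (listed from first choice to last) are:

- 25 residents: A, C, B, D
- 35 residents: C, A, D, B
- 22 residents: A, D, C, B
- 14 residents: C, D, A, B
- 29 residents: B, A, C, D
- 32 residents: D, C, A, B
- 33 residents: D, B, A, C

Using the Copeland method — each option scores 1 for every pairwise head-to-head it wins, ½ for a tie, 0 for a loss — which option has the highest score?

A

D: beats B; loses to A and C → score 1.
B: loses to D, A, and C → score 0.
A: beats D, B, and C → score 3.
C: beats D and B; loses to A → score 2.
A has the best pairwise record.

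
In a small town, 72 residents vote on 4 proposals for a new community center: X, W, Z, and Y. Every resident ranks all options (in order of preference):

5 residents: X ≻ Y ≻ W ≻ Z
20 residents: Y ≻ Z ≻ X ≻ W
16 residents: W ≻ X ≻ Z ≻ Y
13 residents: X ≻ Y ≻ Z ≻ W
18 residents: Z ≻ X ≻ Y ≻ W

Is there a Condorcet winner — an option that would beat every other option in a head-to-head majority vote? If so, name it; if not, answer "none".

none

Checking pairwise contests:
Z beats X 38–34.
X beats W 56–16.
Y beats Z 38–34.
X beats Y 52–20.
Every option loses at least one head-to-head, so there is no Condorcet winner.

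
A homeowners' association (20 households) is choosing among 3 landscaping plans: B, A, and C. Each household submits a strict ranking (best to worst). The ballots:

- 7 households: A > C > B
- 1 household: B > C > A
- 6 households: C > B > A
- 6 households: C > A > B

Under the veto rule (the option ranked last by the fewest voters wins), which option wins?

C

Last-place votes: B 13, A 7, C 0.
C is ranked last by the fewest voters, so C wins.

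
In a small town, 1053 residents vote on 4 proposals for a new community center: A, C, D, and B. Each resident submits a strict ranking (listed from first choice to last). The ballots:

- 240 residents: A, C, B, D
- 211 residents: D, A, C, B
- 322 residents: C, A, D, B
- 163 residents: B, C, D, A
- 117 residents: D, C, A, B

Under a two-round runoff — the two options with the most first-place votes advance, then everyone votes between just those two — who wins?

Round 1 first-place votes: A 240, C 322, D 328, B 163.
D and C advance.
Runoff: D is preferred to C by 328 voters; C by 725.
C wins the runoff.

C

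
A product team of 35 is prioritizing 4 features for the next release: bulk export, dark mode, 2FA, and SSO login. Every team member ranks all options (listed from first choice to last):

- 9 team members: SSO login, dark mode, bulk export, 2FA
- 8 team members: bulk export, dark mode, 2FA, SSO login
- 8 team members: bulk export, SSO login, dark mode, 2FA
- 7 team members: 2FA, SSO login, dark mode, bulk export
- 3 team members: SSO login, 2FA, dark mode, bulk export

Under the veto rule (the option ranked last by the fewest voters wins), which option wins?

Last-place votes: bulk export 10, dark mode 0, 2FA 17, SSO login 8.
dark mode is ranked last by the fewest voters, so dark mode wins.

dark mode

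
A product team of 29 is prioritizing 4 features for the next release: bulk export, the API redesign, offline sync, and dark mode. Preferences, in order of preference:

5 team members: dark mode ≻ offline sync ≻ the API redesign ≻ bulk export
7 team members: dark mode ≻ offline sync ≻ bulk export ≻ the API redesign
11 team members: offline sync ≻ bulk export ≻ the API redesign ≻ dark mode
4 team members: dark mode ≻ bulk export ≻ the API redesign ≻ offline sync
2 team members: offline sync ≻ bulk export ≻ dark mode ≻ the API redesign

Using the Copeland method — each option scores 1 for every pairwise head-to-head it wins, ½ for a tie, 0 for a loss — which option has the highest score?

bulk export: beats the API redesign; loses to offline sync and dark mode → score 1.
the API redesign: loses to bulk export, offline sync, and dark mode → score 0.
offline sync: beats bulk export and the API redesign; loses to dark mode → score 2.
dark mode: beats bulk export, the API redesign, and offline sync → score 3.
dark mode has the best pairwise record.

dark mode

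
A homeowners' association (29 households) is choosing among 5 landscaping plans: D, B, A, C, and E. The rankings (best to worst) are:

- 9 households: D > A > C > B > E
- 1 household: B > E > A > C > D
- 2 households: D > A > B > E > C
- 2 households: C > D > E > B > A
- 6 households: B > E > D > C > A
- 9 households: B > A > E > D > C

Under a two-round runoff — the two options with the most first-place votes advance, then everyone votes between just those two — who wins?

Round 1 first-place votes: D 11, B 16, A 0, C 2, E 0.
B and D advance.
Runoff: B is preferred to D by 16 voters; D by 13.
B wins the runoff.

B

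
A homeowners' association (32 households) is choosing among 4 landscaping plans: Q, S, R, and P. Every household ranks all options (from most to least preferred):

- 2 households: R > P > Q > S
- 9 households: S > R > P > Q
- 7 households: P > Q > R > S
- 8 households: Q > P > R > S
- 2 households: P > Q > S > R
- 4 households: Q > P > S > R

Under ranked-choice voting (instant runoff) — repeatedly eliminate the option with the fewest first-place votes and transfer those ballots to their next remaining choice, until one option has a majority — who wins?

P

Round 1: Q 12, S 9, R 2, P 9. Eliminate R.
Round 2: Q 12, S 9, P 11. Eliminate S.
Round 3: Q 12, P 20. P has a majority.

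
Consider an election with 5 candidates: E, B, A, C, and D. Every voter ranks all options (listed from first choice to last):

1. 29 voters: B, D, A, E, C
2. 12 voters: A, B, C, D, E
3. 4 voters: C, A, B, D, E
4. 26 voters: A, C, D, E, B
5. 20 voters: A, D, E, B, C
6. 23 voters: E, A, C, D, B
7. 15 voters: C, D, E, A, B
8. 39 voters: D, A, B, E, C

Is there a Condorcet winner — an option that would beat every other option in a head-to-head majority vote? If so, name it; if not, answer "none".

A

A vs E: 130–38 for A.
A vs B: 139–29 for A.
A vs C: 149–19 for A.
A vs D: 85–83 for A.
A beats every other option head-to-head.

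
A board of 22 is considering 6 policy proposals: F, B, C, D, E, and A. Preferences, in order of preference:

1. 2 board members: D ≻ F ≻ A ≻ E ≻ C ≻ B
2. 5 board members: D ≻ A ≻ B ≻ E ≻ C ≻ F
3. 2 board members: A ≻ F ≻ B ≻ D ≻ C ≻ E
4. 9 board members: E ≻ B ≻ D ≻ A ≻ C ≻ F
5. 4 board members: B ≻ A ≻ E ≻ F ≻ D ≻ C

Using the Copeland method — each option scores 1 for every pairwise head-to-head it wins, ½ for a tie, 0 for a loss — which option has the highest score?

B

F: loses to B, C, D, E, and A → score 0.
B: beats F, C, D, and A; ties E → score 4.5.
C: beats F; loses to B, D, E, and A → score 1.
D: beats F, C, and A; loses to B and E → score 3.
E: beats F, C, and D; ties B; loses to A → score 3.5.
A: beats F, C, and E; loses to B and D → score 3.
B has the best pairwise record.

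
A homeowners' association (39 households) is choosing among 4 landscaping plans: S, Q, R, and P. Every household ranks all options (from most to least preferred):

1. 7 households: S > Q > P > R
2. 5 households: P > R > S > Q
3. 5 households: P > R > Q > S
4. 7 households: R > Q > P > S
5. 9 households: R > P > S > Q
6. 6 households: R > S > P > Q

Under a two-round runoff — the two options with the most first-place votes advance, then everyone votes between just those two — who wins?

R

Round 1 first-place votes: S 7, Q 0, R 22, P 10.
R and P advance.
Runoff: R is preferred to P by 22 voters; P by 17.
R wins the runoff.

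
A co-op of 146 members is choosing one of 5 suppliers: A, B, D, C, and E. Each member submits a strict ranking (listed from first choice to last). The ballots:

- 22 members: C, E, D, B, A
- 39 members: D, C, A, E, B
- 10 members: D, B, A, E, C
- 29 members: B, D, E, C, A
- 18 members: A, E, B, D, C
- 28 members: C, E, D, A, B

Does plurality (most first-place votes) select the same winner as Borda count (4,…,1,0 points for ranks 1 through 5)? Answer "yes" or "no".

no

Plurality — first-place votes: A 18, B 29, D 49, C 50, E 0. Winner: C.
Borda — scores: A 198, B 204, D 401, C 346, E 311. Winner: D.
The two methods disagree.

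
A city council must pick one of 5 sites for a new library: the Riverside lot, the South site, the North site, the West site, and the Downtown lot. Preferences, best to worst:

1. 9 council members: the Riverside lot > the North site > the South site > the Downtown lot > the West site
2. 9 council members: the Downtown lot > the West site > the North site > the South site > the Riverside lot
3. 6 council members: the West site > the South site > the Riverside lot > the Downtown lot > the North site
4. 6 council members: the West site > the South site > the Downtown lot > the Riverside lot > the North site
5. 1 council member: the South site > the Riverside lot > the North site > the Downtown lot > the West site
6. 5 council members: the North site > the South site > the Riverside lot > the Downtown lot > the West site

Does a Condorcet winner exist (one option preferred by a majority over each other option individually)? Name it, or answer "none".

none

Checking pairwise contests:
the South site beats the Riverside lot 27–9.
the North site beats the South site 23–13.
the Riverside lot beats the North site 22–14.
the Downtown lot beats the West site 24–12.
the Riverside lot beats the Downtown lot 21–15.
Every option loses at least one head-to-head, so there is no Condorcet winner.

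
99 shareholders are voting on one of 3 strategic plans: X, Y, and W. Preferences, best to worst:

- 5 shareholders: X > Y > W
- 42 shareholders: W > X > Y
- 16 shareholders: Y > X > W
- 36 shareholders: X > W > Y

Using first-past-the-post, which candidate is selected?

W

First-place votes: X 41, Y 16, W 42.
W has the most first-place votes.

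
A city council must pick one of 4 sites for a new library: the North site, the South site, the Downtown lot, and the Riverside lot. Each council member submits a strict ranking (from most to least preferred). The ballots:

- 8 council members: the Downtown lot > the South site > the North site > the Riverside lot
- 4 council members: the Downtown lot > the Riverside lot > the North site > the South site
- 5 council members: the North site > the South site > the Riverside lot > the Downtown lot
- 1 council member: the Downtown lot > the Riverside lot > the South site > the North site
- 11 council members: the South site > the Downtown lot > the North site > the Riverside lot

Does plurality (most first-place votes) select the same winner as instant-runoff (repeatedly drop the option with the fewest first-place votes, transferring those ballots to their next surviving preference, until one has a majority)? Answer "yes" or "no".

no

Plurality — first-place votes: the North site 5, the South site 11, the Downtown lot 13, the Riverside lot 0. Winner: the Downtown lot.
Instant-runoff — R1 the North site 5, the South site 11, the Downtown lot 13, the Riverside lot 0 (the Riverside lot out); R2 the North site 5, the South site 11, the Downtown lot 13 (the North site out); R3 the South site 16, the Downtown lot 13 (the South site winner). Winner: the South site.
The two methods disagree.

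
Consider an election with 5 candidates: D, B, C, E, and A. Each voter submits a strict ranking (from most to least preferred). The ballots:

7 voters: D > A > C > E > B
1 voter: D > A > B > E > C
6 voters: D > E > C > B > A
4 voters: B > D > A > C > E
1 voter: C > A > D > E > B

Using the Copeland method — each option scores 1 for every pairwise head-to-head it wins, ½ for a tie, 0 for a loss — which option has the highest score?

D: beats B, C, E, and A → score 4.
B: beats A; loses to D, C, and E → score 1.
C: beats B and E; loses to D and A → score 2.
E: beats B; loses to D, C, and A → score 1.
A: beats C and E; loses to D and B → score 2.
D has the best pairwise record.

D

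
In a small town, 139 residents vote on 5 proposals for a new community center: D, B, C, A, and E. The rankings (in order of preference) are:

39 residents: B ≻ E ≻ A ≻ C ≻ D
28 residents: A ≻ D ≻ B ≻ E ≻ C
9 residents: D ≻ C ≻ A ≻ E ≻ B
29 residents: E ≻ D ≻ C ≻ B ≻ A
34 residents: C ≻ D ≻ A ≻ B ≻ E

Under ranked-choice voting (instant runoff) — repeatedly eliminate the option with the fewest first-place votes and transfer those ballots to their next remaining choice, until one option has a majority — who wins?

C

Round 1: D 9, B 39, C 34, A 28, E 29. Eliminate D.
Round 2: B 39, C 43, A 28, E 29. Eliminate A.
Round 3: B 67, C 43, E 29. Eliminate E.
Round 4: B 67, C 72. C has a majority.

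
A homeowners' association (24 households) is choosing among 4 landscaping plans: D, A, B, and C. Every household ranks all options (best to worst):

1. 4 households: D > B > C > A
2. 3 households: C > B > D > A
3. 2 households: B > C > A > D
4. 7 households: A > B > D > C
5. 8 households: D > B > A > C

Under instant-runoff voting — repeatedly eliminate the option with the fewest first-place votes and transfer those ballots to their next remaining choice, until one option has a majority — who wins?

Round 1: D 12, A 7, B 2, C 3. Eliminate B.
Round 2: D 12, A 7, C 5. Eliminate C.
Round 3: D 15, A 9. D has a majority.

D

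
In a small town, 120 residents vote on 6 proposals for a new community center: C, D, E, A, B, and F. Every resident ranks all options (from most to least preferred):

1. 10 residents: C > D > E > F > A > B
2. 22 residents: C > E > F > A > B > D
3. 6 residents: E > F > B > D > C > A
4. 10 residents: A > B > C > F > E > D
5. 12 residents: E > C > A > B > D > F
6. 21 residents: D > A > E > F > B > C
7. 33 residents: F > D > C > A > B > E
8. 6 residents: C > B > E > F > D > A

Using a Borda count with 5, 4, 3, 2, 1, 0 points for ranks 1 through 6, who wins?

C: 10·5 + 22·5 + 6·1 + 10·3 + 12·4 + 21·0 + 33·3 + 6·5 = 373
D: 10·4 + 22·0 + 6·2 + 10·0 + 12·1 + 21·5 + 33·4 + 6·1 = 307
E: 10·3 + 22·4 + 6·5 + 10·1 + 12·5 + 21·3 + 33·0 + 6·3 = 299
A: 10·1 + 22·2 + 6·0 + 10·5 + 12·3 + 21·4 + 33·2 + 6·0 = 290
B: 10·0 + 22·1 + 6·3 + 10·4 + 12·2 + 21·1 + 33·1 + 6·4 = 182
F: 10·2 + 22·3 + 6·4 + 10·2 + 12·0 + 21·2 + 33·5 + 6·2 = 349
C has the highest Borda score (373).

C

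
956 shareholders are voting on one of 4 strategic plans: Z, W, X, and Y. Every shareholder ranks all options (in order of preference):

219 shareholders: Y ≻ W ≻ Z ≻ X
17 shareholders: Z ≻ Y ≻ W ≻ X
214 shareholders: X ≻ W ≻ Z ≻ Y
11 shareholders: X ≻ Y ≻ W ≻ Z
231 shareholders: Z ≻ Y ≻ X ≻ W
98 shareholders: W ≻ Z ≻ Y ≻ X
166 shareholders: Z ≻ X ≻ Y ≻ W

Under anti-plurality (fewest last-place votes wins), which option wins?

Z

Last-place votes: Z 11, W 397, X 334, Y 214.
Z is ranked last by the fewest voters, so Z wins.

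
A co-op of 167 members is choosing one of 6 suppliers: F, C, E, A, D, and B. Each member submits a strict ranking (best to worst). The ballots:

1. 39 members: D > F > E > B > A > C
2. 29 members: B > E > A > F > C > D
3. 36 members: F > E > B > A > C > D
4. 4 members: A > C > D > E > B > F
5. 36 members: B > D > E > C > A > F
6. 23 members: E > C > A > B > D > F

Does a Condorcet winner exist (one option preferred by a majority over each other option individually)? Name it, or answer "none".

E

E vs F: 92–75 for E.
E vs C: 163–4 for E.
E vs A: 163–4 for E.
E vs D: 88–79 for E.
E vs B: 102–65 for E.
E beats every other option head-to-head.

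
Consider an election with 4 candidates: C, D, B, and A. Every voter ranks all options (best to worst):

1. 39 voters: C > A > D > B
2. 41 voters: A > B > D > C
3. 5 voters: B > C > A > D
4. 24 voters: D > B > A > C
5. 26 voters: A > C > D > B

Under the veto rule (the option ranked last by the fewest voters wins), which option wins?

Last-place votes: C 65, D 5, B 65, A 0.
A is ranked last by the fewest voters, so A wins.

A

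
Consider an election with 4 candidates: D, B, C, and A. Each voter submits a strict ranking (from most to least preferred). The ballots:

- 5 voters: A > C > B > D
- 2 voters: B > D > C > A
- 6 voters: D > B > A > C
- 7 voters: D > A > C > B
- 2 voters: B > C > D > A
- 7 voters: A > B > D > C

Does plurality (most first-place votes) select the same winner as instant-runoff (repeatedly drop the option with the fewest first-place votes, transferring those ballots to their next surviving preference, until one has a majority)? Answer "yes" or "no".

Plurality — first-place votes: D 13, B 4, C 0, A 12. Winner: D.
Instant-runoff — R1 D 13, B 4, C 0, A 12 (C out); R2 D 13, B 4, A 12 (B out); R3 D 17, A 12 (D winner). Winner: D.
The two methods agree.

yes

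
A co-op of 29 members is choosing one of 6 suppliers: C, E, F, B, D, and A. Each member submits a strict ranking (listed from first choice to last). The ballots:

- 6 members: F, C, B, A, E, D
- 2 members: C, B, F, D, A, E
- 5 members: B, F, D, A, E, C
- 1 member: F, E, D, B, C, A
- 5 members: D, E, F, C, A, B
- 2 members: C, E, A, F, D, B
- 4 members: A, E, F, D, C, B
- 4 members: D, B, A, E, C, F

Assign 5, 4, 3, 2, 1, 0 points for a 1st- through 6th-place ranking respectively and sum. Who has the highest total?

F

C: 6·4 + 2·5 + 5·0 + 1·1 + 5·2 + 2·5 + 4·1 + 4·1 = 63
E: 6·1 + 2·0 + 5·1 + 1·4 + 5·4 + 2·4 + 4·4 + 4·2 = 67
F: 6·5 + 2·3 + 5·4 + 1·5 + 5·3 + 2·2 + 4·3 + 4·0 = 92
B: 6·3 + 2·4 + 5·5 + 1·2 + 5·0 + 2·0 + 4·0 + 4·4 = 69
D: 6·0 + 2·2 + 5·3 + 1·3 + 5·5 + 2·1 + 4·2 + 4·5 = 77
A: 6·2 + 2·1 + 5·2 + 1·0 + 5·1 + 2·3 + 4·5 + 4·3 = 67
F has the highest Borda score (92).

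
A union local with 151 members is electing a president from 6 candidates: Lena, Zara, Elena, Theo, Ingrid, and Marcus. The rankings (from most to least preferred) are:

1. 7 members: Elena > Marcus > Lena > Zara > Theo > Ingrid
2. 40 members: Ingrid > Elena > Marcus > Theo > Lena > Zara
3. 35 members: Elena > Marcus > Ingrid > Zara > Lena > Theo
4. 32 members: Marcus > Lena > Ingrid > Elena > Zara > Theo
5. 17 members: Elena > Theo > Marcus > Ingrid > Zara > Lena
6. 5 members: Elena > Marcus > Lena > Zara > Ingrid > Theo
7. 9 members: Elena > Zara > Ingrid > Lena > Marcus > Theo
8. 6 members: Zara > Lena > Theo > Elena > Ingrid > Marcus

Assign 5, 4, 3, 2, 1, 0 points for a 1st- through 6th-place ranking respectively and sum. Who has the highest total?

Elena

Lena: 7·3 + 40·1 + 35·1 + 32·4 + 17·0 + 5·3 + 9·2 + 6·4 = 281
Zara: 7·2 + 40·0 + 35·2 + 32·1 + 17·1 + 5·2 + 9·4 + 6·5 = 209
Elena: 7·5 + 40·4 + 35·5 + 32·2 + 17·5 + 5·5 + 9·5 + 6·2 = 601
Theo: 7·1 + 40·2 + 35·0 + 32·0 + 17·4 + 5·0 + 9·0 + 6·3 = 173
Ingrid: 7·0 + 40·5 + 35·3 + 32·3 + 17·2 + 5·1 + 9·3 + 6·1 = 473
Marcus: 7·4 + 40·3 + 35·4 + 32·5 + 17·3 + 5·4 + 9·1 + 6·0 = 528
Elena has the highest Borda score (601).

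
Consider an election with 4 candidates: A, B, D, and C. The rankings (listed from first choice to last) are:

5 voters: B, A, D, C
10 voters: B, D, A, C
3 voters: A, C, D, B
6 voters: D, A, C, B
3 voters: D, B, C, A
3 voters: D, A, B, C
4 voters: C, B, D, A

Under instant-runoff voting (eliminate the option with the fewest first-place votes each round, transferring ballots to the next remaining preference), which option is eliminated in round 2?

C

Round 1: A 3, B 15, D 12, C 4. Eliminate A.
Round 2: B 15, D 12, C 7. Eliminate C.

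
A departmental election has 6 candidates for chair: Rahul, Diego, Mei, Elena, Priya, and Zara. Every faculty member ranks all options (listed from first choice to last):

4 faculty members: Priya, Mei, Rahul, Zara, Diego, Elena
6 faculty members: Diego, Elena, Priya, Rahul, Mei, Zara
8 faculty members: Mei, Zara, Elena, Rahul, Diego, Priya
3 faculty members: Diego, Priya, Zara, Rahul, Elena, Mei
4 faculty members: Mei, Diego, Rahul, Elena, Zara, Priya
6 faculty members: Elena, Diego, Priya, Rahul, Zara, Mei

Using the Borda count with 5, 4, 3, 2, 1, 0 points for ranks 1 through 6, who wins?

Diego

Rahul: 4·3 + 6·2 + 8·2 + 3·2 + 4·3 + 6·2 = 70
Diego: 4·1 + 6·5 + 8·1 + 3·5 + 4·4 + 6·4 = 97
Mei: 4·4 + 6·1 + 8·5 + 3·0 + 4·5 + 6·0 = 82
Elena: 4·0 + 6·4 + 8·3 + 3·1 + 4·2 + 6·5 = 89
Priya: 4·5 + 6·3 + 8·0 + 3·4 + 4·0 + 6·3 = 68
Zara: 4·2 + 6·0 + 8·4 + 3·3 + 4·1 + 6·1 = 59
Diego has the highest Borda score (97).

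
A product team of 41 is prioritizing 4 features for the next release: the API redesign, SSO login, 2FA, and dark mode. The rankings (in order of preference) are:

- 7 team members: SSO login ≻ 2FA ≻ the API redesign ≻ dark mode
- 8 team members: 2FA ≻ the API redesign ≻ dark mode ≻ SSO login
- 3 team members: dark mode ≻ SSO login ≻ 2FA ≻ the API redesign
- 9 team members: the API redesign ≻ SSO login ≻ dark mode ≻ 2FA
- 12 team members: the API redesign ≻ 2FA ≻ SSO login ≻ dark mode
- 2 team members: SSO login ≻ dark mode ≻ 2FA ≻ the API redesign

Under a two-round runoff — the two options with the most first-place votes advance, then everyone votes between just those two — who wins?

the API redesign

Round 1 first-place votes: the API redesign 21, SSO login 9, 2FA 8, dark mode 3.
the API redesign and SSO login advance.
Runoff: the API redesign is preferred to SSO login by 29 voters; SSO login by 12.
the API redesign wins the runoff.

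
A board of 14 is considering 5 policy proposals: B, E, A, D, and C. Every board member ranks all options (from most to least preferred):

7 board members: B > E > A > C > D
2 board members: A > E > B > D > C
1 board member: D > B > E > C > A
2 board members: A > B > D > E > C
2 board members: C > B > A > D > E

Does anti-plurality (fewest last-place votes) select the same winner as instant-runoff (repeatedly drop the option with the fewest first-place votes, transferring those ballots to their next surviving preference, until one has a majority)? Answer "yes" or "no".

Anti-plurality — last-place votes: B 0, E 2, A 1, D 7, C 4. Winner: B.
Instant-runoff — R1 B 7, E 0, A 4, D 1, C 2 (E out); R2 B 7, A 4, D 1, C 2 (D out); R3 B 8, A 4, C 2 (B winner). Winner: B.
The two methods agree.

yes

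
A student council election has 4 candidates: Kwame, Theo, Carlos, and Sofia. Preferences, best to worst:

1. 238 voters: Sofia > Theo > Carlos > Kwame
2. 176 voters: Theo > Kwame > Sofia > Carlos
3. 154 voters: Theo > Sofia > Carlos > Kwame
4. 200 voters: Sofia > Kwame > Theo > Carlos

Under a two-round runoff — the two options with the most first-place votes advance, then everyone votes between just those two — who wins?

Round 1 first-place votes: Kwame 0, Theo 330, Carlos 0, Sofia 438.
Sofia and Theo advance.
Runoff: Sofia is preferred to Theo by 438 voters; Theo by 330.
Sofia wins the runoff.

Sofia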